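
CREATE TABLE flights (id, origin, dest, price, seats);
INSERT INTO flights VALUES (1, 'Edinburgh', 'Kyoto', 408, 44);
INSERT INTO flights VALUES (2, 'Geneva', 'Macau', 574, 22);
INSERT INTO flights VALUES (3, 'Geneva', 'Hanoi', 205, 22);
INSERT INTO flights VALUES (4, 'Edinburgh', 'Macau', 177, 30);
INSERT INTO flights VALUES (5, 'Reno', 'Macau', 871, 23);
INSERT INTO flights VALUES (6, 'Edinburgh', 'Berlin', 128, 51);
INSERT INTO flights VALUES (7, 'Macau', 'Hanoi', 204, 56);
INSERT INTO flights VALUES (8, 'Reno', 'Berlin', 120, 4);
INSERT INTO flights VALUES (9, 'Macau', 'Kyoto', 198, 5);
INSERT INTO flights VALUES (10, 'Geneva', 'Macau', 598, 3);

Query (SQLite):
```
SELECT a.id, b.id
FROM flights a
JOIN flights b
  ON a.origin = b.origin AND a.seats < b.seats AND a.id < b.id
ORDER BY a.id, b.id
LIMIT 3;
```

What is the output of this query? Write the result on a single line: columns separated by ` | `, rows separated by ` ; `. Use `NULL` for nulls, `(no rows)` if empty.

1 | 6 ; 4 | 6

Pairs (a,b) with same origin, a.seats < b.seats, a.id < b.id.
origin groups: Edinburgh:{1,4,6} Geneva:{2,3,10} Macau:{7,9} Reno:{5,8}
Ordered by (a.id, b.id); first 3.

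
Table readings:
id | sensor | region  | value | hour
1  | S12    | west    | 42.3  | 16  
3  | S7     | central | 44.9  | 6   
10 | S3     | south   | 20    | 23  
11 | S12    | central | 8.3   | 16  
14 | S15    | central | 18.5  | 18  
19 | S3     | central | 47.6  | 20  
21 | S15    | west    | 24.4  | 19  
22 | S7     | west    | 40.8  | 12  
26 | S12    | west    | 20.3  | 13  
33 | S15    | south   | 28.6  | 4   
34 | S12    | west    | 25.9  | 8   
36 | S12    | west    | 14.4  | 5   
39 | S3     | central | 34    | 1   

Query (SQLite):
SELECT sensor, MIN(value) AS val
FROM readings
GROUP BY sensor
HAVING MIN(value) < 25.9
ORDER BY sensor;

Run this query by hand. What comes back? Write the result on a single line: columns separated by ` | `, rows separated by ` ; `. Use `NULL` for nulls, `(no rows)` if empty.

Partition readings by sensor; compute MIN(value) within each group.
HAVING: keep groups where MIN(value) < 25.9.
  S12: ids {1, 11, 26, 34, 36} → MIN(value)=8.3
  S15: ids {14, 21, 33} → MIN(value)=18.5
  S3: ids {10, 19, 39} → MIN(value)=20
  S7: ids {3, 22} → MIN(value)=40.8

S12 | 8.3 ; S15 | 18.5 ; S3 | 20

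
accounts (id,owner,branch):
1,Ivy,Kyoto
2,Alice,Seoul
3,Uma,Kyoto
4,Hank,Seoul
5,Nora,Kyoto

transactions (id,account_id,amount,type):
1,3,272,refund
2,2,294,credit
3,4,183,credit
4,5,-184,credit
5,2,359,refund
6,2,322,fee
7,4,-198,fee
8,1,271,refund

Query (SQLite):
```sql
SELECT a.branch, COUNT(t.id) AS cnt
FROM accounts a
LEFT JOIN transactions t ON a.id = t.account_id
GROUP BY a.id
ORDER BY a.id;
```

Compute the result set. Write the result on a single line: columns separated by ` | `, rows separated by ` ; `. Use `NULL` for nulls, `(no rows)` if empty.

Kyoto | 1 ; Seoul | 3 ; Kyoto | 1 ; Seoul | 2 ; Kyoto | 1

LEFT JOIN keeps every accounts row; unmatched ones get NULL for transactions columns.
Group by accounts.id and compute COUNT(t.id). COUNT(col) of an all-NULL group is 0.
  1: ids {8} → COUNT(t.id)=1
  2: ids {2, 5, 6} → COUNT(t.id)=3
  3: ids {1} → COUNT(t.id)=1
  4: ids {3, 7} → COUNT(t.id)=2
  5: ids {4} → COUNT(t.id)=1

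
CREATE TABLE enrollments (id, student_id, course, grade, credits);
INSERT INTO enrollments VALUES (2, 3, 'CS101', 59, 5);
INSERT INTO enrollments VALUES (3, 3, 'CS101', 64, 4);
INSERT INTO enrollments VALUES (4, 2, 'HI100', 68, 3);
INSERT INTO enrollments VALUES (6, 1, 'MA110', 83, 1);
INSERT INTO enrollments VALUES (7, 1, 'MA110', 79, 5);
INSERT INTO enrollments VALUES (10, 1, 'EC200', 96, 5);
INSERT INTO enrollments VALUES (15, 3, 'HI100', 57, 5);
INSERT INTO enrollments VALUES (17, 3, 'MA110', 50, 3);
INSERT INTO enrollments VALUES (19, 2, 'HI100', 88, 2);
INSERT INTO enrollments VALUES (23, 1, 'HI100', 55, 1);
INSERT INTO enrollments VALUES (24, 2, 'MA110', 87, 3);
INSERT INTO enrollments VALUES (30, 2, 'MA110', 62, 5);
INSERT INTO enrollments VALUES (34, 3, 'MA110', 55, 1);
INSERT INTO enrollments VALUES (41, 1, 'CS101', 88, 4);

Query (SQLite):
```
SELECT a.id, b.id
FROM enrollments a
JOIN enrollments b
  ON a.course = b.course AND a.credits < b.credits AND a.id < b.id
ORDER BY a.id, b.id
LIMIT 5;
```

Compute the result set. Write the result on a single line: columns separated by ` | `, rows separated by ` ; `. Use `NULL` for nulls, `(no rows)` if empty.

Pairs (a,b) with same course, a.credits < b.credits, a.id < b.id.
course groups: CS101:{2,3,41} EC200:{10} HI100:{4,15,19,23} MA110:{6,7,17,24,30,34}
Ordered by (a.id, b.id); first 5.

4 | 15 ; 6 | 7 ; 6 | 17 ; 6 | 24 ; 6 | 30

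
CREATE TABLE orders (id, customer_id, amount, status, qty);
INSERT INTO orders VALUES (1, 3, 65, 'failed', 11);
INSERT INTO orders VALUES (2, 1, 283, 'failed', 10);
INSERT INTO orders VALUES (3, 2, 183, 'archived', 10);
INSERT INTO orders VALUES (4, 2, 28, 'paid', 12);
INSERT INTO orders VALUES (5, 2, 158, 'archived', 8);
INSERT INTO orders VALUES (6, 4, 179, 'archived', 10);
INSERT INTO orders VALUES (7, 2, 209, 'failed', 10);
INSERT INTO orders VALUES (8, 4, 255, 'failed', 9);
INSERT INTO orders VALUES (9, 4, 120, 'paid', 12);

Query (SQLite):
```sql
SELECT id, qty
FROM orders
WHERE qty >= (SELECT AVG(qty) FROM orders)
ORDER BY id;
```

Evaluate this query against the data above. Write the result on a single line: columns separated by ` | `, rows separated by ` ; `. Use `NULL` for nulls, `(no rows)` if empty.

1 | 11 ; 4 | 12 ; 9 | 12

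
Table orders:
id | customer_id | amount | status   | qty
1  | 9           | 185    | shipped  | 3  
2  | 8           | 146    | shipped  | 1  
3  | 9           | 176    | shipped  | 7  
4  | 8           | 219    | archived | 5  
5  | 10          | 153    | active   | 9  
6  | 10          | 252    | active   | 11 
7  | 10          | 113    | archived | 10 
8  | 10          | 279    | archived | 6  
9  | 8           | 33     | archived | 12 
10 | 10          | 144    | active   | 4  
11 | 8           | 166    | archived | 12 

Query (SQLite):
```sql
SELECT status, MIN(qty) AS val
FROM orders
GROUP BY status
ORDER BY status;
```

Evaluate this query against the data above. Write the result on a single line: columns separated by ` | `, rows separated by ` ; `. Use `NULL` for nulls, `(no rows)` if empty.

active | 4 ; archived | 5 ; shipped | 1

Partition orders by status; compute MIN(qty) within each group.
  active: ids {5, 6, 10} → MIN(qty)=4
  archived: ids {4, 7, 8, 9, 11} → MIN(qty)=5
  shipped: ids {1, 2, 3} → MIN(qty)=1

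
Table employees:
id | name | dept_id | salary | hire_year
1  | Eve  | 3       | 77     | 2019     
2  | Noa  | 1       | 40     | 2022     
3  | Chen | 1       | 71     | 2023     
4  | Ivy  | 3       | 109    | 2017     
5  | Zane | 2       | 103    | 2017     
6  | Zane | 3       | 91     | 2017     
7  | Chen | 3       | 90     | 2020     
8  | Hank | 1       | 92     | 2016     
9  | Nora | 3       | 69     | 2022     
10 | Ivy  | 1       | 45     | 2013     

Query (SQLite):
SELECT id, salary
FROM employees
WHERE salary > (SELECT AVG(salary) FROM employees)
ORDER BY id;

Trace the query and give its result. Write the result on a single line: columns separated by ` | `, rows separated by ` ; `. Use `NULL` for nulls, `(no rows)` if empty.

Scalar subquery: AVG(salary) over all employees rows = 78.7.
Keep rows where salary > that value.

4 | 109 ; 5 | 103 ; 6 | 91 ; 7 | 90 ; 8 | 92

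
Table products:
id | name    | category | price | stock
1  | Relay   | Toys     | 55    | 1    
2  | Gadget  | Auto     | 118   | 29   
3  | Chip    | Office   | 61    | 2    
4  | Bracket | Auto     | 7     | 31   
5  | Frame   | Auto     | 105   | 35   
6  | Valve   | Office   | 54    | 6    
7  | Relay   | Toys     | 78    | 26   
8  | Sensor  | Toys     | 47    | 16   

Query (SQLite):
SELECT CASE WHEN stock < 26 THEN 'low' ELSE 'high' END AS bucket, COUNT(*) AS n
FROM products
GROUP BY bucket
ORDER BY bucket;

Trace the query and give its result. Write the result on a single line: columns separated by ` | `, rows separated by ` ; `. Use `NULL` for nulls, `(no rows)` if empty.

high | 4 ; low | 4

Bucket rows by stock < 26 → 'low' else 'high'; count each bucket.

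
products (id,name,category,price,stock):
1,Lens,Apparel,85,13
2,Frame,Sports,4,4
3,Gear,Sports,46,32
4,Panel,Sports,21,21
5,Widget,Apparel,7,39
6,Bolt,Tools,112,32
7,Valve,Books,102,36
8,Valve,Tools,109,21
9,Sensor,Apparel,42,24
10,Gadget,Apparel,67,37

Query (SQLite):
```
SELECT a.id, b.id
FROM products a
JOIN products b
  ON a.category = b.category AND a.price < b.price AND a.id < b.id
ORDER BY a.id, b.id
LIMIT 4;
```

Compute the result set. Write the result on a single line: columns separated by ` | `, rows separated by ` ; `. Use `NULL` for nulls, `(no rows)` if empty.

2 | 3 ; 2 | 4 ; 5 | 9 ; 5 | 10

Pairs (a,b) with same category, a.price < b.price, a.id < b.id.
category groups: Apparel:{1,5,9,10} Books:{7} Sports:{2,3,4} Tools:{6,8}
Ordered by (a.id, b.id); first 4.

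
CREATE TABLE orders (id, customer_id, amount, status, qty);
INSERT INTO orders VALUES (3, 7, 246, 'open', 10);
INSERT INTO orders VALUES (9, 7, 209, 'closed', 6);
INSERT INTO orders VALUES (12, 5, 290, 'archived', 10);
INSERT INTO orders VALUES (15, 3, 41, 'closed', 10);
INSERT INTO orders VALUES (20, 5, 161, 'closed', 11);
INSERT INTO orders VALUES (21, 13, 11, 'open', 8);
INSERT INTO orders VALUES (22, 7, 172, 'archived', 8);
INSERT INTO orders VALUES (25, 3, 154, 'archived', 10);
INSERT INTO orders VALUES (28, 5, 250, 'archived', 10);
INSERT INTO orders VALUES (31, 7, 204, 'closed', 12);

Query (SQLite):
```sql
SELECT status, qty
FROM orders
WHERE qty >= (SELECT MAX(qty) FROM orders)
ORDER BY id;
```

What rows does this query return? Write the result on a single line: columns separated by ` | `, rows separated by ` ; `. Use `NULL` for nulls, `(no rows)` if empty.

Scalar subquery: MAX(qty) over all orders rows = 12.
Keep rows where qty >= that value.

closed | 12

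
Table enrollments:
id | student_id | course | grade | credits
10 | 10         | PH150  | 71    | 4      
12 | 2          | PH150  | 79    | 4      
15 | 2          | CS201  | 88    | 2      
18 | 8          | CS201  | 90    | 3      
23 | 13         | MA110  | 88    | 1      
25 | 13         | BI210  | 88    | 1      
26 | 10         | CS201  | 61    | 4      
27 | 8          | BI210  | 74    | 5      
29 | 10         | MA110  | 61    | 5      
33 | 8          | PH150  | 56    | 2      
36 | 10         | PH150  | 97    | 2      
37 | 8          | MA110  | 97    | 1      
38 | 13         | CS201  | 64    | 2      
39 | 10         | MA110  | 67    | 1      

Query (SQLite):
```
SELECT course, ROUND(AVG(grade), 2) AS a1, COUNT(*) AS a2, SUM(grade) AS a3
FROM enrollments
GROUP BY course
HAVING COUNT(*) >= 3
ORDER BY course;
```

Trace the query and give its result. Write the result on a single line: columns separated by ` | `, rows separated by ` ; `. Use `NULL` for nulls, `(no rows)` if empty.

CS201 | 75.75 | 4 | 303 ; MA110 | 78.25 | 4 | 313 ; PH150 | 75.75 | 4 | 303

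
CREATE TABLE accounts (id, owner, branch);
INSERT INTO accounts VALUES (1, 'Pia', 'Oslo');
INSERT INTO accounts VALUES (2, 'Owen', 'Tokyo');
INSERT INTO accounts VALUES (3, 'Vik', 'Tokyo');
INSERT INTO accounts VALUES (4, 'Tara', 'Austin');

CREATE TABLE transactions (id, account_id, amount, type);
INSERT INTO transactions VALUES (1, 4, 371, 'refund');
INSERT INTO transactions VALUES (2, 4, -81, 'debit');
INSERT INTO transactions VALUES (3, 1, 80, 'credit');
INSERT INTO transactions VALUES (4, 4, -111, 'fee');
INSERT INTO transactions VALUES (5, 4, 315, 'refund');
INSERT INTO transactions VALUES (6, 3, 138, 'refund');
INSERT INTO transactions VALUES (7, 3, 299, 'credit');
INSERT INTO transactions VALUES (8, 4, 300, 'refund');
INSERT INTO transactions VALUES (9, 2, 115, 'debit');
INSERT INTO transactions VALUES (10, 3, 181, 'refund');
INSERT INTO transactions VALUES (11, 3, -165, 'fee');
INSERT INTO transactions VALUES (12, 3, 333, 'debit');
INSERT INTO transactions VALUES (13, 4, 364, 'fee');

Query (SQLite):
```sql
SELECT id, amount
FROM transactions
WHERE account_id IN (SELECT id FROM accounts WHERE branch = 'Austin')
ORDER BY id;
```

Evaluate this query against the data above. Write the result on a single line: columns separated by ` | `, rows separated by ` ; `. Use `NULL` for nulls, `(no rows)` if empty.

1 | 371 ; 2 | -81 ; 4 | -111 ; 5 | 315 ; 8 | 300 ; 13 | 364

Inner query: accounts.id where branch = 'Austin'.
Outer: keep transactions rows whose account_id is in that set.
Inner query → {4}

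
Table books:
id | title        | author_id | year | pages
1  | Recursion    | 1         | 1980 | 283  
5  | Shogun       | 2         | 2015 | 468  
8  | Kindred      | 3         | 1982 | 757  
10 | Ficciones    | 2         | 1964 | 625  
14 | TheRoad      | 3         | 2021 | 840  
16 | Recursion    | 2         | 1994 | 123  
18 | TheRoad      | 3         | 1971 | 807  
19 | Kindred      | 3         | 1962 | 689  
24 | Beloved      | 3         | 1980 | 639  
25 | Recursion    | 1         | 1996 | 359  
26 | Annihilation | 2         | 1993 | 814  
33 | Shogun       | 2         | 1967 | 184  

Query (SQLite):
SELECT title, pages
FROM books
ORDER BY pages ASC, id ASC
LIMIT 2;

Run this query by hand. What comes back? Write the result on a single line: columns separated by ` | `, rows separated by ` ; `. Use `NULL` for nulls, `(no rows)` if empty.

Sort by pages asc, tiebreak id asc: (123, id=16), (184, id=33), (283, id=1), (359, id=25), (468, id=5) …. Take first 2.

Recursion | 123 ; Shogun | 184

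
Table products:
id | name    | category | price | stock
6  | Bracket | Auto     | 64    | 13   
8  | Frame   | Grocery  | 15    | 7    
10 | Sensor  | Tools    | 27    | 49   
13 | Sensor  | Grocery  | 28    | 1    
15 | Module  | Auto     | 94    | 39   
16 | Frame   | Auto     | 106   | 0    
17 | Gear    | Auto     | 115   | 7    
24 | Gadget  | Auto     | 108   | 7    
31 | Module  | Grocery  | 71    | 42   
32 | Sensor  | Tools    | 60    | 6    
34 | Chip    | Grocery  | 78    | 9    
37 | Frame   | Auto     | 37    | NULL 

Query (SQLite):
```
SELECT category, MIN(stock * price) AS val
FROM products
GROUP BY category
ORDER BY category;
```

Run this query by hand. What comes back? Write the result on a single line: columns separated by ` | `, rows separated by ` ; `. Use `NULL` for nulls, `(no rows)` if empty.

Auto | 0 ; Grocery | 28 ; Tools | 360

For each row compute stock * price.
Group by category; take MIN of the expression per group.
  Auto: ids {6, 15, 16, 17, 24, 37} → MIN(stock * price)=0
  Grocery: ids {8, 13, 31, 34} → MIN(stock * price)=28
  Tools: ids {10, 32} → MIN(stock * price)=360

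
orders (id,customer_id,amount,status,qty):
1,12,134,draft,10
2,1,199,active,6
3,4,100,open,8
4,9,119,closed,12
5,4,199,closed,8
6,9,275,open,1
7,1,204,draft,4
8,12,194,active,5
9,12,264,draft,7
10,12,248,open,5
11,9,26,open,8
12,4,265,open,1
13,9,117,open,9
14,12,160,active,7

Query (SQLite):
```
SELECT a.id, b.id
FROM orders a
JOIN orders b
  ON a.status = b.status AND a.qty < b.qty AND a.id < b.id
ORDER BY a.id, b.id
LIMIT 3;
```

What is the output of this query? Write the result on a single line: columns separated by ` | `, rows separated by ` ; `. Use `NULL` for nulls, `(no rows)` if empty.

2 | 14 ; 3 | 13 ; 6 | 10

Pairs (a,b) with same status, a.qty < b.qty, a.id < b.id.
status groups: active:{2,8,14} closed:{4,5} draft:{1,7,9} open:{3,6,10,11,12,13}
Ordered by (a.id, b.id); first 3.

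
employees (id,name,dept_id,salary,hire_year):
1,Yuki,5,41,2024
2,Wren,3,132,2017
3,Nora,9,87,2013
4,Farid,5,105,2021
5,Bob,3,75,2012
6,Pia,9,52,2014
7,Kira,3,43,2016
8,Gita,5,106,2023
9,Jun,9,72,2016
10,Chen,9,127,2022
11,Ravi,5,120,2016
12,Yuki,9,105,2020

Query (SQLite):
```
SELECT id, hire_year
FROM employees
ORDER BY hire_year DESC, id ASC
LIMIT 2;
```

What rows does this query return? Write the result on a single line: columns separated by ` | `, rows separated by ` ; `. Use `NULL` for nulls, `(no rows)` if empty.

1 | 2024 ; 8 | 2023

Sort by hire_year desc, tiebreak id asc: (2024, id=1), (2023, id=8), (2022, id=10), (2021, id=4), (2020, id=12) …. Take first 2.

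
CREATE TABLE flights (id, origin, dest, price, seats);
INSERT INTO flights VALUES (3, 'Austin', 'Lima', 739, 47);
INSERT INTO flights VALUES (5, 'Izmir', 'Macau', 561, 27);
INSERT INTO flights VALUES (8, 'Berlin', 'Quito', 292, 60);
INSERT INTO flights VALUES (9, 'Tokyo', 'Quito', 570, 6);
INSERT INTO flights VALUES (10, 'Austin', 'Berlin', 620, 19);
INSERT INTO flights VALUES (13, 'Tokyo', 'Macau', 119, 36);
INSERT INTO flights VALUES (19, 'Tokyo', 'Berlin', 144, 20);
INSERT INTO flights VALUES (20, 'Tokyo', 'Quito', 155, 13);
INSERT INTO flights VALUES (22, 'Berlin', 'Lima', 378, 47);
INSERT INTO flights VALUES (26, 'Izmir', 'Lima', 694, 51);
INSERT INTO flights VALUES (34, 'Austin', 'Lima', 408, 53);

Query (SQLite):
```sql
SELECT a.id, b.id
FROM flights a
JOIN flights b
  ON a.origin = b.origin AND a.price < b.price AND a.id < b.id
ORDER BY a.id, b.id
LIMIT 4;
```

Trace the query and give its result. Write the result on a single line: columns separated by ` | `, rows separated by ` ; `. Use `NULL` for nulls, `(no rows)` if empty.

Pairs (a,b) with same origin, a.price < b.price, a.id < b.id.
origin groups: Austin:{3,10,34} Berlin:{8,22} Izmir:{5,26} Tokyo:{9,13,19,20}
Ordered by (a.id, b.id); first 4.

5 | 26 ; 8 | 22 ; 13 | 19 ; 13 | 20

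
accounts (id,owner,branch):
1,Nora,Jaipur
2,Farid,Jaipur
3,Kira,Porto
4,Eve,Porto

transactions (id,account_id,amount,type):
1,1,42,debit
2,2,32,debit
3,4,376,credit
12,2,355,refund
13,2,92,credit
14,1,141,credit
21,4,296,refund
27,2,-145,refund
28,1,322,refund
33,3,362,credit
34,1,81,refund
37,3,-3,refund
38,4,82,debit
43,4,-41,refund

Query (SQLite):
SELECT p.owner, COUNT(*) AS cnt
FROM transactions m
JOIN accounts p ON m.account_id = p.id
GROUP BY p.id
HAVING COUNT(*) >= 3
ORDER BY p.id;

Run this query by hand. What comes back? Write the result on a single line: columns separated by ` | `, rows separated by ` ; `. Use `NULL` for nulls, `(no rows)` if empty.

Join each transactions row to its accounts via account_id.
Group joined rows by accounts.id; compute COUNT(*) per group.
HAVING: keep groups with count ≥ 3.
  1: ids {1, 14, 28, 34} → COUNT(*)=4
  2: ids {2, 12, 13, 27} → COUNT(*)=4
  3: ids {33, 37} → COUNT(*)=2
  4: ids {3, 21, 38, 43} → COUNT(*)=4

Nora | 4 ; Farid | 4 ; Eve | 4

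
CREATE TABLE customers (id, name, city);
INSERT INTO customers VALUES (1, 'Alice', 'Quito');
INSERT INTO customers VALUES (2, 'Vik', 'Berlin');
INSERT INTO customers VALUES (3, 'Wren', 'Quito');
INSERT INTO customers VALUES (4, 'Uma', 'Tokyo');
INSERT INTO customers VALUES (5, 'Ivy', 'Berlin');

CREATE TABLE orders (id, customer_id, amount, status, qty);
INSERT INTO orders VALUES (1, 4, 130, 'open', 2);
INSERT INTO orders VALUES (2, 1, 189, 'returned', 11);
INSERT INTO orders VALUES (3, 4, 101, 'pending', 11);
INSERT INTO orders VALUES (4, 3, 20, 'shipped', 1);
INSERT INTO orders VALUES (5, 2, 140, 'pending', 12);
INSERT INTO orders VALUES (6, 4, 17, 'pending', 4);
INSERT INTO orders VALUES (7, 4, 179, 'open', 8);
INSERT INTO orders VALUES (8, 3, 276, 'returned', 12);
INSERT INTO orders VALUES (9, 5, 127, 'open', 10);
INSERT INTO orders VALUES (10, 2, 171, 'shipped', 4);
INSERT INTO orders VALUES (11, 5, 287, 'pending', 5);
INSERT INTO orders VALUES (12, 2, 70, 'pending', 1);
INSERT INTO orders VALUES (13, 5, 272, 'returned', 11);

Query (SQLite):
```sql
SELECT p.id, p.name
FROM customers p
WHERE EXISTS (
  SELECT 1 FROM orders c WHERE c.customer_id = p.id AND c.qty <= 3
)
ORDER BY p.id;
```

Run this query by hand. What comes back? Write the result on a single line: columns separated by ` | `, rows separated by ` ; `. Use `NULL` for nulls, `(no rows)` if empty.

For each customers row, check whether any orders with matching customer_id has qty <= 3.
Keep rows where that is true.

2 | Vik ; 3 | Wren ; 4 | Uma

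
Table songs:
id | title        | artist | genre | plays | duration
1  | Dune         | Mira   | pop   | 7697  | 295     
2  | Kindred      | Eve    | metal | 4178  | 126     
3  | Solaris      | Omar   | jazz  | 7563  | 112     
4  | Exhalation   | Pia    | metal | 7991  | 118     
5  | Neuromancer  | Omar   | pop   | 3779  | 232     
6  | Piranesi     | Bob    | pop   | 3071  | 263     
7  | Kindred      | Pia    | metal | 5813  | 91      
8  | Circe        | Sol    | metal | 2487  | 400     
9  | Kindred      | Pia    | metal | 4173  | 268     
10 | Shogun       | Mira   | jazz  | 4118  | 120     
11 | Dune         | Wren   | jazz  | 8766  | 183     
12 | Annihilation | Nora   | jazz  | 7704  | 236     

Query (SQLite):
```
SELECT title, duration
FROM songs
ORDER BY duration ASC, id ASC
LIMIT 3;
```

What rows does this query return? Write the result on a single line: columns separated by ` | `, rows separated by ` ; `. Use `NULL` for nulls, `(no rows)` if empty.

Sort by duration asc, tiebreak id asc: (91, id=7), (112, id=3), (118, id=4), (120, id=10), (126, id=2), (183, id=11) …. Take first 3.

Kindred | 91 ; Solaris | 112 ; Exhalation | 118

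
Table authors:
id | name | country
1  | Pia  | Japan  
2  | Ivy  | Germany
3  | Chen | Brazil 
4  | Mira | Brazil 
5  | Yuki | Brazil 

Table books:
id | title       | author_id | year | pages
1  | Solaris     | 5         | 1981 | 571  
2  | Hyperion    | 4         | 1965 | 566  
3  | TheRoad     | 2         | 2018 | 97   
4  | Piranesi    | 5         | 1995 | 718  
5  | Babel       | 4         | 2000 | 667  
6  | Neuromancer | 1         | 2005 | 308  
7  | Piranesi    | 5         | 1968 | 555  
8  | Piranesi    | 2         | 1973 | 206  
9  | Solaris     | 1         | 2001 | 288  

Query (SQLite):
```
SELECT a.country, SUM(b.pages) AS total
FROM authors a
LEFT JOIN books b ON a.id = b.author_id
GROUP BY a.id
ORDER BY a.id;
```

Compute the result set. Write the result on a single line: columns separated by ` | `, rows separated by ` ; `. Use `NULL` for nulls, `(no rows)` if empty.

Japan | 596 ; Germany | 303 ; Brazil | NULL ; Brazil | 1233 ; Brazil | 1844

LEFT JOIN keeps every authors row; unmatched ones get NULL for books columns.
Group by authors.id and compute SUM(b.pages). SUM over an all-NULL group is NULL.
  1: ids {6, 9} → SUM(b.pages)=596
  2: ids {3, 8} → SUM(b.pages)=303
  3: ids {—} → SUM(b.pages)=NULL
  4: ids {2, 5} → SUM(b.pages)=1233
  5: ids {1, 4, 7} → SUM(b.pages)=1844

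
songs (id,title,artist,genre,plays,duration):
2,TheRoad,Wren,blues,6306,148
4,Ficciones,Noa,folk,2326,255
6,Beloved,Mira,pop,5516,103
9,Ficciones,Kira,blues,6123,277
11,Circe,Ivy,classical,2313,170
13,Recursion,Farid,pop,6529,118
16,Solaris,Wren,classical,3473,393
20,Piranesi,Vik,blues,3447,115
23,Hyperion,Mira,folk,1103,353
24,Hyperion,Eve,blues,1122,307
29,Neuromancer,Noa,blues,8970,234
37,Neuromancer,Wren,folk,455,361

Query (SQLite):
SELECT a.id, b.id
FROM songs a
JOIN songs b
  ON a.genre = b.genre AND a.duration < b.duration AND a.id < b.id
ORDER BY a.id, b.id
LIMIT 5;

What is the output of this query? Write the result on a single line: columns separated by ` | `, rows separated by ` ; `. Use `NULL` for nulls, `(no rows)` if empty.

Pairs (a,b) with same genre, a.duration < b.duration, a.id < b.id.
genre groups: blues:{2,9,20,24,29} classical:{11,16} folk:{4,23,37} pop:{6,13}
Ordered by (a.id, b.id); first 5.

2 | 9 ; 2 | 24 ; 2 | 29 ; 4 | 23 ; 4 | 37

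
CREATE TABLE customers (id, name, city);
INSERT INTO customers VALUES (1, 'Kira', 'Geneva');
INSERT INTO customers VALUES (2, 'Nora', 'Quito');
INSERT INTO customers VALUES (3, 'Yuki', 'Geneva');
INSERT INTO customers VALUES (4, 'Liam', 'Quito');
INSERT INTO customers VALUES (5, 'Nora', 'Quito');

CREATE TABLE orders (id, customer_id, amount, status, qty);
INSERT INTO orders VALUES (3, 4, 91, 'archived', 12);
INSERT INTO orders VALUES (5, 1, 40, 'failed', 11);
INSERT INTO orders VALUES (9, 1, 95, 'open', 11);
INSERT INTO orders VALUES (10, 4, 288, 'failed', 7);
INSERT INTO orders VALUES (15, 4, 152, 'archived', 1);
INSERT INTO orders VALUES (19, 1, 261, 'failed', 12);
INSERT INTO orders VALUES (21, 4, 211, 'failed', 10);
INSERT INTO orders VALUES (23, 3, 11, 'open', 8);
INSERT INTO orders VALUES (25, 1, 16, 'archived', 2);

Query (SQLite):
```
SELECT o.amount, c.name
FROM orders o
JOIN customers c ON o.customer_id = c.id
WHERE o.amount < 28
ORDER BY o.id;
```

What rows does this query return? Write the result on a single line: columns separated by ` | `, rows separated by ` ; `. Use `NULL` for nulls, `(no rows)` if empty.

Each orders row matches the customers row where customer_id = customers.id.
Then keep rows with o.amount < 28.

11 | Yuki ; 16 | Kira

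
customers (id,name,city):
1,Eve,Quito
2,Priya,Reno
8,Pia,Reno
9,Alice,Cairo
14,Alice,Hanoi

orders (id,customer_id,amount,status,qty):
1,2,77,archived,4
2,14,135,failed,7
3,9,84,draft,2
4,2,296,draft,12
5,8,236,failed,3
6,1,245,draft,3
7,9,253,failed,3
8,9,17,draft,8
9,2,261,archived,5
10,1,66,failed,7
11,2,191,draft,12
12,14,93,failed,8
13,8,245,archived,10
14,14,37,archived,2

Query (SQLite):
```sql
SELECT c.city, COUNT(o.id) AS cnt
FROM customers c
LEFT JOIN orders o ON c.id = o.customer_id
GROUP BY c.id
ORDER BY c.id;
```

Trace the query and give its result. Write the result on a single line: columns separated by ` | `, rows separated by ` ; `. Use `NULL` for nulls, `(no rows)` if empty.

Quito | 2 ; Reno | 4 ; Reno | 2 ; Cairo | 3 ; Hanoi | 3

LEFT JOIN keeps every customers row; unmatched ones get NULL for orders columns.
Group by customers.id and compute COUNT(o.id). COUNT(col) of an all-NULL group is 0.
  1: ids {6, 10} → COUNT(o.id)=2
  2: ids {1, 4, 9, 11} → COUNT(o.id)=4
  8: ids {5, 13} → COUNT(o.id)=2
  9: ids {3, 7, 8} → COUNT(o.id)=3
  14: ids {2, 12, 14} → COUNT(o.id)=3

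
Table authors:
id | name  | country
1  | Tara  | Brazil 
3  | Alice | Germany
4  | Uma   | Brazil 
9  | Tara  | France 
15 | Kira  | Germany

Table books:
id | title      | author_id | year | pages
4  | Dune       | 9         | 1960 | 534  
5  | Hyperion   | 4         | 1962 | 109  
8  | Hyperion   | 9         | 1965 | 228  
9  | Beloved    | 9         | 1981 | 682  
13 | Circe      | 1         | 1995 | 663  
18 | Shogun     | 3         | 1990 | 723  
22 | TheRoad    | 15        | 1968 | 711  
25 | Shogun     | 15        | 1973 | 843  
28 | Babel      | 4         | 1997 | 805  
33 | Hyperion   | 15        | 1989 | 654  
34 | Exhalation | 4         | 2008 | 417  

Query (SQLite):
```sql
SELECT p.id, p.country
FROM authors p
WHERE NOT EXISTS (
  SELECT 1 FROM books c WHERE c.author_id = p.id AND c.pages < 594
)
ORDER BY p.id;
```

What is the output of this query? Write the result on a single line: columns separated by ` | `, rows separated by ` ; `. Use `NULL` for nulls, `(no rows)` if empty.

1 | Brazil ; 3 | Germany ; 15 | Germany

For each authors row, check whether any books with matching author_id has pages < 594.
Keep rows where that is false.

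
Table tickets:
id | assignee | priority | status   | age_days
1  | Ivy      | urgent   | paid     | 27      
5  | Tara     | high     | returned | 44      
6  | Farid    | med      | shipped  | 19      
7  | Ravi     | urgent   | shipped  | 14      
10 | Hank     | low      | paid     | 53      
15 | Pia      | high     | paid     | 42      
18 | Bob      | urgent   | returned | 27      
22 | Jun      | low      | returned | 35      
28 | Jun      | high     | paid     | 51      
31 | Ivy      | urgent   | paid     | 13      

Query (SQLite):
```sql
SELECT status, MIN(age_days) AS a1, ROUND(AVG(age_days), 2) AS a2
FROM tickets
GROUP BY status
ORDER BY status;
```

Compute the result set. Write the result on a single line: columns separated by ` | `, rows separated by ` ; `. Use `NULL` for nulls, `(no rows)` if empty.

paid | 13 | 37.2 ; returned | 27 | 35.33 ; shipped | 14 | 16.5

Group tickets by status.
Per group compute: MIN(age_days), ROUND(AVG(age_days), 2).
  paid: ids {1, 10, 15, 28, 31} → MIN(age_days)=13, ROUND(AVG(age_days), 2)=37.2
  returned: ids {5, 18, 22} → MIN(age_days)=27, ROUND(AVG(age_days), 2)=35.33
  shipped: ids {6, 7} → MIN(age_days)=14, ROUND(AVG(age_days), 2)=16.5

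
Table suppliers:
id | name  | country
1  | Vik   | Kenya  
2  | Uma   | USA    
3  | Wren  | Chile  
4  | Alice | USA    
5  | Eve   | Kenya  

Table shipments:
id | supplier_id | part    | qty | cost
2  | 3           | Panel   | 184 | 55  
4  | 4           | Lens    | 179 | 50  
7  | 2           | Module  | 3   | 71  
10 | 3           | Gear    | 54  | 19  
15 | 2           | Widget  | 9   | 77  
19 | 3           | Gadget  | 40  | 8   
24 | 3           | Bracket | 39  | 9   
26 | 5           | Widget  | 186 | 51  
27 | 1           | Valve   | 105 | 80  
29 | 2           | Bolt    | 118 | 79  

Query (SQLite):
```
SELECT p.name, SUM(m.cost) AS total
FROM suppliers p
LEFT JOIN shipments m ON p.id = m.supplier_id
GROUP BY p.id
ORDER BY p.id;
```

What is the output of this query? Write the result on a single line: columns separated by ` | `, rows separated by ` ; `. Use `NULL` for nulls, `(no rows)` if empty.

LEFT JOIN keeps every suppliers row; unmatched ones get NULL for shipments columns.
Group by suppliers.id and compute SUM(m.cost). SUM over an all-NULL group is NULL.
  1: ids {27} → SUM(m.cost)=80
  2: ids {7, 15, 29} → SUM(m.cost)=227
  3: ids {2, 10, 19, 24} → SUM(m.cost)=91
  4: ids {4} → SUM(m.cost)=50
  5: ids {26} → SUM(m.cost)=51

Vik | 80 ; Uma | 227 ; Wren | 91 ; Alice | 50 ; Eve | 51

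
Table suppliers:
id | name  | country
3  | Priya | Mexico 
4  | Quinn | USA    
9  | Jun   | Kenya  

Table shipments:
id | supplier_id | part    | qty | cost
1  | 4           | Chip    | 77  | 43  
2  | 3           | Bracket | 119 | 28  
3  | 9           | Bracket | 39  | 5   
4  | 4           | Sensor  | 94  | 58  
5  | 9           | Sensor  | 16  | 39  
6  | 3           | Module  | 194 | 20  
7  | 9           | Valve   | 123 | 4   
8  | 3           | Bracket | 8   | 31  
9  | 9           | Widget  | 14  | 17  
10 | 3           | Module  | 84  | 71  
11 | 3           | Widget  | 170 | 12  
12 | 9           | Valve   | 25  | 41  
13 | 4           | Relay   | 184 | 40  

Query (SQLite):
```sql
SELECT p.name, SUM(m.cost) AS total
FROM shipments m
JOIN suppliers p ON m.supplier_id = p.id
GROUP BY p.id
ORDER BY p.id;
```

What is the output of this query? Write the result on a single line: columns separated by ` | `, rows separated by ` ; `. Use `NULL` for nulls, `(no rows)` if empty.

Join each shipments row to its suppliers via supplier_id.
Group joined rows by suppliers.id; compute SUM(m.cost) per group.
  3: ids {2, 6, 8, 10, 11} → SUM(m.cost)=162
  4: ids {1, 4, 13} → SUM(m.cost)=141
  9: ids {3, 5, 7, 9, 12} → SUM(m.cost)=106

Priya | 162 ; Quinn | 141 ; Jun | 106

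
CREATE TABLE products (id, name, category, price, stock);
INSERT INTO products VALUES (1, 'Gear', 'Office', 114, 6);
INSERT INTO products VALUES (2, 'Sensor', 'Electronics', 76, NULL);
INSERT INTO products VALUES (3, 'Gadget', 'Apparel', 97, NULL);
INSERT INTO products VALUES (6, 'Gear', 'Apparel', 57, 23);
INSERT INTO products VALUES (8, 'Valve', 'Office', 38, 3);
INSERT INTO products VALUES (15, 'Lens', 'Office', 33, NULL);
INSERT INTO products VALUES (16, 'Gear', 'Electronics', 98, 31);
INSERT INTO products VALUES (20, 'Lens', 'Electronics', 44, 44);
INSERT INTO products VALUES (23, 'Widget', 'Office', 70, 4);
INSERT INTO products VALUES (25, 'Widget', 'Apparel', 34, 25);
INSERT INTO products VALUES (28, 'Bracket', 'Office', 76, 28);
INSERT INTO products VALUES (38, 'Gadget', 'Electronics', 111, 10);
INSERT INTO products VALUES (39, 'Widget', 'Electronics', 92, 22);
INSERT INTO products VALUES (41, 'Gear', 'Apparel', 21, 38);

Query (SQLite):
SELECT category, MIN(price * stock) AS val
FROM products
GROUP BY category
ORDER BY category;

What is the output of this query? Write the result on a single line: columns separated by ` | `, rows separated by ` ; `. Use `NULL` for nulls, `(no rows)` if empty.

For each row compute price * stock.
Group by category; take MIN of the expression per group.
  Apparel: ids {3, 6, 25, 41} → MIN(price * stock)=798
  Electronics: ids {2, 16, 20, 38, 39} → MIN(price * stock)=1110
  Office: ids {1, 8, 15, 23, 28} → MIN(price * stock)=114

Apparel | 798 ; Electronics | 1110 ; Office | 114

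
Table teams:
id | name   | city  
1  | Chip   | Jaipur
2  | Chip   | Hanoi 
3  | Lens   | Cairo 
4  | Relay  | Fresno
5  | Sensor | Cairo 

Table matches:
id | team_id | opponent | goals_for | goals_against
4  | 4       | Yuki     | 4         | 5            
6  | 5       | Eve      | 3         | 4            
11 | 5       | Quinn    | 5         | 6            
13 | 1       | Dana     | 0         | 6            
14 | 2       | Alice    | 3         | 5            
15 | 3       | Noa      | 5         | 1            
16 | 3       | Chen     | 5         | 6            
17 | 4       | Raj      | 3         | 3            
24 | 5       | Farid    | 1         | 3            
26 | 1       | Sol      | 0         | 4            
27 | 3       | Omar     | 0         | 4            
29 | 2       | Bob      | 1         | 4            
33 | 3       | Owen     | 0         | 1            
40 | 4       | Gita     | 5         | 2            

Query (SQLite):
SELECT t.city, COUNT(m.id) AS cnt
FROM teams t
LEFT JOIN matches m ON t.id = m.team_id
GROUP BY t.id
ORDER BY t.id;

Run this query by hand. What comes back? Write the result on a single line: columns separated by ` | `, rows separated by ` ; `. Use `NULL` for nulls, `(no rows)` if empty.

LEFT JOIN keeps every teams row; unmatched ones get NULL for matches columns.
Group by teams.id and compute COUNT(m.id). COUNT(col) of an all-NULL group is 0.
  1: ids {13, 26} → COUNT(m.id)=2
  2: ids {14, 29} → COUNT(m.id)=2
  3: ids {15, 16, 27, 33} → COUNT(m.id)=4
  4: ids {4, 17, 40} → COUNT(m.id)=3
  5: ids {6, 11, 24} → COUNT(m.id)=3

Jaipur | 2 ; Hanoi | 2 ; Cairo | 4 ; Fresno | 3 ; Cairo | 3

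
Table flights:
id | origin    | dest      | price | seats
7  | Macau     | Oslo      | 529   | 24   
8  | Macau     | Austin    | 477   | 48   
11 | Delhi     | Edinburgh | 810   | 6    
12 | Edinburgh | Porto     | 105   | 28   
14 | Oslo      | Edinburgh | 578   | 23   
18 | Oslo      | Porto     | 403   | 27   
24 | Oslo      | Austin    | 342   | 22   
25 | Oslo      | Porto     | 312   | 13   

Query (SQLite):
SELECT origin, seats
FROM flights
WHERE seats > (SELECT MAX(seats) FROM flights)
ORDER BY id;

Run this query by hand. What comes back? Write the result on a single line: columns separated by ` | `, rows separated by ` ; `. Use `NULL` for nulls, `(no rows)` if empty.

(no rows)

Scalar subquery: MAX(seats) over all flights rows = 48.
Keep rows where seats > that value.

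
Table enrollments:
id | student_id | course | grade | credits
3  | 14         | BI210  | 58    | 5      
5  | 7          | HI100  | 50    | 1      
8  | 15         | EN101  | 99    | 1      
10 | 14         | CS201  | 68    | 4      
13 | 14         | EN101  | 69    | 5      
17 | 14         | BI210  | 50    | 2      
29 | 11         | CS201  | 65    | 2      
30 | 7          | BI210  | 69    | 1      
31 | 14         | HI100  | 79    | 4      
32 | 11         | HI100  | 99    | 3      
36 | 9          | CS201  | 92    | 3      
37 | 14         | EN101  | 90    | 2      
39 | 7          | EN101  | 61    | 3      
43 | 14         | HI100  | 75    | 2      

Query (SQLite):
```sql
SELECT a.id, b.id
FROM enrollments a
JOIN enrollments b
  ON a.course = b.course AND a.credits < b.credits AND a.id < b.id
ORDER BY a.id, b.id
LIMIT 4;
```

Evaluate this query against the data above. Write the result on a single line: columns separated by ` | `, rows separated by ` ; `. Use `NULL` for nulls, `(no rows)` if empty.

5 | 31 ; 5 | 32 ; 5 | 43 ; 8 | 13

Pairs (a,b) with same course, a.credits < b.credits, a.id < b.id.
course groups: BI210:{3,17,30} CS201:{10,29,36} EN101:{8,13,37,39} HI100:{5,31,32,43}
Ordered by (a.id, b.id); first 4.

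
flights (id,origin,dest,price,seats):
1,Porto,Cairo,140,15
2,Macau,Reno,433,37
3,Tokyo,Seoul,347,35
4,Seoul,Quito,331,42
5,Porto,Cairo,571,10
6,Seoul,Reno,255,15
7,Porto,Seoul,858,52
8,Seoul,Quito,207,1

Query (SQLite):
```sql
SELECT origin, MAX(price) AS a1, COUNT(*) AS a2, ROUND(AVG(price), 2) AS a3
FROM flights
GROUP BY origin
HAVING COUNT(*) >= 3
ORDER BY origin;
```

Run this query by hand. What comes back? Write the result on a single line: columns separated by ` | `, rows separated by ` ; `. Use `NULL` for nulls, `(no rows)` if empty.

Group flights by origin.
Per group compute: MAX(price), COUNT(*), ROUND(AVG(price), 2).
HAVING: drop groups with fewer than 3 rows.
  Macau: ids {2} → MAX(price)=433, COUNT(*)=1, ROUND(AVG(price), 2)=433
  Porto: ids {1, 5, 7} → MAX(price)=858, COUNT(*)=3, ROUND(AVG(price), 2)=523
  Seoul: ids {4, 6, 8} → MAX(price)=331, COUNT(*)=3, ROUND(AVG(price), 2)=264.33
  Tokyo: ids {3} → MAX(price)=347, COUNT(*)=1, ROUND(AVG(price), 2)=347

Porto | 858 | 3 | 523 ; Seoul | 331 | 3 | 264.33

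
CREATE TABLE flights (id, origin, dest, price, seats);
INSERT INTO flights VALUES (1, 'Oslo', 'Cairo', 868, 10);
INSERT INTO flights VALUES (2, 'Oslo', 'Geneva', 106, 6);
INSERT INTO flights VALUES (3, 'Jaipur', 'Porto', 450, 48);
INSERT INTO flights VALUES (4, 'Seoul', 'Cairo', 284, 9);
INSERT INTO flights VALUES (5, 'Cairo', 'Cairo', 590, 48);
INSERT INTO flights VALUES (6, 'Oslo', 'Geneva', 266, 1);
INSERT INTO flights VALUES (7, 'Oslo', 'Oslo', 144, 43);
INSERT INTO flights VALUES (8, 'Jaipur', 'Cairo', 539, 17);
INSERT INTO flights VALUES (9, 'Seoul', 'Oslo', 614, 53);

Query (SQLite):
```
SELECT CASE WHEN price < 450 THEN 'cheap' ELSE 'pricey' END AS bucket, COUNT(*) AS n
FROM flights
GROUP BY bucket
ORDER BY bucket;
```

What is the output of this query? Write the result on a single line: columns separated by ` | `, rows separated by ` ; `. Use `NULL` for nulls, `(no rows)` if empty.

cheap | 4 ; pricey | 5

Bucket rows by price < 450 → 'cheap' else 'pricey'; count each bucket.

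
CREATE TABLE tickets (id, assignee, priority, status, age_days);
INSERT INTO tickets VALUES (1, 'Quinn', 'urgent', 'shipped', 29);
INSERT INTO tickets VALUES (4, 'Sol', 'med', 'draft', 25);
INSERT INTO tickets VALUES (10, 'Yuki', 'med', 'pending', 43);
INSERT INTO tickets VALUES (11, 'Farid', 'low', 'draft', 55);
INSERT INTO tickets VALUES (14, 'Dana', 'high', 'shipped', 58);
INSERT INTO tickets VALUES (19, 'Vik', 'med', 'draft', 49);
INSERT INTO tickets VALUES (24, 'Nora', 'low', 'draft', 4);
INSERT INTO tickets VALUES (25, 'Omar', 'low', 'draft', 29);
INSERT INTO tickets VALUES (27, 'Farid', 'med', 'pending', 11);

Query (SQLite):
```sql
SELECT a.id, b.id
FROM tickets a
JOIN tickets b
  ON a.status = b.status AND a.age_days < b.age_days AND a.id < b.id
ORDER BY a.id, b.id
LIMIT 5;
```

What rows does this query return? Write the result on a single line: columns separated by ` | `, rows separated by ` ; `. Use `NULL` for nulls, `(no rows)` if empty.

1 | 14 ; 4 | 11 ; 4 | 19 ; 4 | 25 ; 24 | 25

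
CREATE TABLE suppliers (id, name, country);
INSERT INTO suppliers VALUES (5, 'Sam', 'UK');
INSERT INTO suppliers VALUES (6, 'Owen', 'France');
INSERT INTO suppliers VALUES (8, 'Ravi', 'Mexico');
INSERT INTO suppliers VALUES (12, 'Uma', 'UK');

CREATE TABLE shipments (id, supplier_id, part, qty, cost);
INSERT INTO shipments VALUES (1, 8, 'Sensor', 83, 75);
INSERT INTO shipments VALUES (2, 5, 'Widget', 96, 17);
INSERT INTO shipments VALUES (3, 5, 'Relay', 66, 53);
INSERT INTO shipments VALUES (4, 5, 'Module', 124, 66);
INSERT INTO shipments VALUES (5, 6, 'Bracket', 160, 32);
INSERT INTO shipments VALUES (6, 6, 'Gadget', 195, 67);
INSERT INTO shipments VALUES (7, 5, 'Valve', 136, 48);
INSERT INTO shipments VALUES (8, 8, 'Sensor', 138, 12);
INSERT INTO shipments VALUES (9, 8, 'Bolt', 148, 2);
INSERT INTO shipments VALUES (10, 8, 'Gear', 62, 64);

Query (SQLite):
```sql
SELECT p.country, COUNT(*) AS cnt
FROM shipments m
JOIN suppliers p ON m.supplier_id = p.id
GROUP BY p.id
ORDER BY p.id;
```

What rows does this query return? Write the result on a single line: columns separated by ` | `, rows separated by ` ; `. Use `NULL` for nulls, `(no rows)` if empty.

Join each shipments row to its suppliers via supplier_id.
Group joined rows by suppliers.id; compute COUNT(*) per group.
  5: ids {2, 3, 4, 7} → COUNT(*)=4
  6: ids {5, 6} → COUNT(*)=2
  8: ids {1, 8, 9, 10} → COUNT(*)=4

UK | 4 ; France | 2 ; Mexico | 4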